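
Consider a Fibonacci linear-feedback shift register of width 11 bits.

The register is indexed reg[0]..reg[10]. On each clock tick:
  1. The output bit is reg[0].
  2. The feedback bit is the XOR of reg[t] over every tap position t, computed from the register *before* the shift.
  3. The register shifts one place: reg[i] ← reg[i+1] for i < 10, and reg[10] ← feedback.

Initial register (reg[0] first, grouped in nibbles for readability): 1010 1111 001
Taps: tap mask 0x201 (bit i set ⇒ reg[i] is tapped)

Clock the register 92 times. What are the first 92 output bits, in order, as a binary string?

tick  register→output (feedback)
  0  10101111001→1 (1)
  1  01011110011→0 (1)
  2  10111100111→1 (0)
  3  01111001110→0 (1)
  4  11110011101→1 (1)
  5  11100111011→1 (0)
  6  11001110110→1 (0)
  7  10011101100→1 (1)
  8  00111011001→0 (0)
  9  01110110010→0 (1)
 10  11101100101→1 (1)
 11  11011001011→1 (0)
 12  10110010110→1 (0)
 13  01100101100→0 (0)
 14  11001011000→1 (1)
 15  10010110001→1 (1)
 16  00101100011→0 (1)
 17  01011000111→0 (1)
 18  10110001111→1 (0)
 19  01100011110→0 (1)
 20  11000111101→1 (1)
 21  10001111011→1 (0)
 22  00011110110→0 (1)
 23  00111101101→0 (0)
 24  01111011010→0 (1)
 25  11110110101→1 (1)
 26  11101101011→1 (0)
 27  11011010110→1 (0)
 28  10110101100→1 (1)
 29  01101011001→0 (0)
 30  11010110010→1 (0)
 31  10101100100→1 (1)
 32  01011001001→0 (0)
 33  10110010010→1 (0)
 34  01100100100→0 (0)
 35  11001001000→1 (1)
 36  10010010001→1 (1)
 37  00100100011→0 (1)
 38  01001000111→0 (1)
 39  10010001111→1 (0)
 40  00100011110→0 (1)
 41  01000111101→0 (0)
 42  10001111010→1 (0)
 43  00011110100→0 (0)
 44  00111101000→0 (0)
 45  01111010000→0 (0)
 46  11110100000→1 (1)
 47  11101000001→1 (1)
 48  11010000011→1 (0)
 49  10100000110→1 (0)
 50  01000001100→0 (0)
 51  10000011000→1 (1)
 52  00000110001→0 (0)
 53  00001100010→0 (1)
 54  00011000101→0 (0)
 55  00110001010→0 (1)
 56  01100010101→0 (0)
 57  11000101010→1 (0)
 58  10001010100→1 (1)
 59  00010101001→0 (0)
 60  00101010010→0 (1)
 61  01010100101→0 (0)
 62  10101001010→1 (0)
 63  01010010100→0 (0)
 64  10100101000→1 (1)
 65  01001010001→0 (0)
 66  10010100010→1 (0)
 67  00101000100→0 (0)
 68  01010001000→0 (0)
 69  10100010000→1 (1)
 70  01000100001→0 (0)
 71  10001000010→1 (0)
 72  00010000100→0 (0)
 73  00100001000→0 (0)
 74  01000010000→0 (0)
 75  10000100000→1 (1)
 76  00001000001→0 (0)
 77  00010000010→0 (1)
 78  00100000101→0 (0)
 79  01000001010→0 (1)
 80  10000010101→1 (1)
 81  00000101011→0 (1)
 82  00001010111→0 (1)
 83  00010101111→0 (1)
 84  00101011111→0 (1)
 85  01010111111→0 (1)
 86  10101111111→1 (0)
 87  01011111110→0 (1)
 88  10111111101→1 (1)
 89  01111111011→0 (1)
 90  11111110111→1 (0)
 91  11111101110→1 (0)

10101111001110110010110001111011010110010010001111010000011000101010010100010000100000101011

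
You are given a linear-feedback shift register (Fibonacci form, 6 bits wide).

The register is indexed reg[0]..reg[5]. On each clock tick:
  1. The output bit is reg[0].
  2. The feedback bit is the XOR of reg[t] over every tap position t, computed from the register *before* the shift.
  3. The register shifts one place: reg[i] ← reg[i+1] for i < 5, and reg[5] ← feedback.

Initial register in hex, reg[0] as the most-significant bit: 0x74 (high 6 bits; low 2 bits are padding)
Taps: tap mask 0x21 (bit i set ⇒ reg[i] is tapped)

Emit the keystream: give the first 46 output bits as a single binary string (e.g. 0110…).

0111011010010011100010111100101000110000100000

tick  register→output (feedback)
  0  011101→0 (1)
  1  111011→1 (0)
  2  110110→1 (1)
  3  101101→1 (0)
  4  011010→0 (0)
  5  110100→1 (1)
  6  101001→1 (0)
  7  010010→0 (0)
  8  100100→1 (1)
  9  001001→0 (1)
 10  010011→0 (1)
 11  100111→1 (0)
 12  001110→0 (0)
 13  011100→0 (0)
 14  111000→1 (1)
 15  110001→1 (0)
 16  100010→1 (1)
 17  000101→0 (1)
 18  001011→0 (1)
 19  010111→0 (1)
 20  101111→1 (0)
 21  011110→0 (0)
 22  111100→1 (1)
 23  111001→1 (0)
 24  110010→1 (1)
 25  100101→1 (0)
 26  001010→0 (0)
 27  010100→0 (0)
 28  101000→1 (1)
 29  010001→0 (1)
 30  100011→1 (0)
 31  000110→0 (0)
 32  001100→0 (0)
 33  011000→0 (0)
 34  110000→1 (1)
 35  100001→1 (0)
 36  000010→0 (0)
 37  000100→0 (0)
 38  001000→0 (0)
 39  010000→0 (0)
 40  100000→1 (1)
 41  000001→0 (1)
 42  000011→0 (1)
 43  000111→0 (1)
 44  001111→0 (1)
 45  011111→0 (1)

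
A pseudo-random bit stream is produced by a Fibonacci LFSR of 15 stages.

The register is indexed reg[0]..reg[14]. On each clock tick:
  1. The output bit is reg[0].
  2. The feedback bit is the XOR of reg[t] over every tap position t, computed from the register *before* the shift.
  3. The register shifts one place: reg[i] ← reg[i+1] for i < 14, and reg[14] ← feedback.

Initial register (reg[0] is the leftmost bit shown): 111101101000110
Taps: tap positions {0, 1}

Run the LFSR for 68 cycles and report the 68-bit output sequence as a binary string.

step | reg (before) | out | fb
   0 | 111101101000110 | 1 | 0
   1 | 111011010001100 | 1 | 0
   2 | 110110100011000 | 1 | 0
   3 | 101101000110000 | 1 | 1
   4 | 011010001100001 | 0 | 1
   5 | 110100011000011 | 1 | 0
   6 | 101000110000110 | 1 | 1
   7 | 010001100001101 | 0 | 1
   8 | 100011000011011 | 1 | 1
   9 | 000110000110111 | 0 | 0
  10 | 001100001101110 | 0 | 0
  11 | 011000011011100 | 0 | 1
  12 | 110000110111001 | 1 | 0
  13 | 100001101110010 | 1 | 1
  14 | 000011011100101 | 0 | 0
  15 | 000110111001010 | 0 | 0
  16 | 001101110010100 | 0 | 0
  17 | 011011100101000 | 0 | 1
  18 | 110111001010001 | 1 | 0
  19 | 101110010100010 | 1 | 1
  20 | 011100101000101 | 0 | 1
  21 | 111001010001011 | 1 | 0
  22 | 110010100010110 | 1 | 0
  23 | 100101000101100 | 1 | 1
  24 | 001010001011001 | 0 | 0
  25 | 010100010110010 | 0 | 1
  26 | 101000101100101 | 1 | 1
  27 | 010001011001011 | 0 | 1
  28 | 100010110010111 | 1 | 1
  29 | 000101100101111 | 0 | 0
  30 | 001011001011110 | 0 | 0
  31 | 010110010111100 | 0 | 1
  32 | 101100101111001 | 1 | 1
  33 | 011001011110011 | 0 | 1
  34 | 110010111100111 | 1 | 0
  35 | 100101111001110 | 1 | 1
  36 | 001011110011101 | 0 | 0
  37 | 010111100111010 | 0 | 1
  38 | 101111001110101 | 1 | 1
  39 | 011110011101011 | 0 | 1
  40 | 111100111010111 | 1 | 0
  41 | 111001110101110 | 1 | 0
  42 | 110011101011100 | 1 | 0
  43 | 100111010111000 | 1 | 1
  44 | 001110101110001 | 0 | 0
  45 | 011101011100010 | 0 | 1
  46 | 111010111000101 | 1 | 0
  47 | 110101110001010 | 1 | 0
  48 | 101011100010100 | 1 | 1
  49 | 010111000101001 | 0 | 1
  50 | 101110001010011 | 1 | 1
  51 | 011100010100111 | 0 | 1
  52 | 111000101001111 | 1 | 0
  53 | 110001010011110 | 1 | 0
  54 | 100010100111100 | 1 | 1
  55 | 000101001111001 | 0 | 0
  56 | 001010011110010 | 0 | 0
  57 | 010100111100100 | 0 | 1
  58 | 101001111001001 | 1 | 1
  59 | 010011110010011 | 0 | 1
  60 | 100111100100111 | 1 | 1
  61 | 001111001001111 | 0 | 0
  62 | 011110010011110 | 0 | 1
  63 | 111100100111101 | 1 | 0
  64 | 111001001111010 | 1 | 0
  65 | 110010011110100 | 1 | 0
  66 | 100100111101000 | 1 | 1
  67 | 001001111010001 | 0 | 0

11110110100011000011011100101000101100101111001110101110001010011110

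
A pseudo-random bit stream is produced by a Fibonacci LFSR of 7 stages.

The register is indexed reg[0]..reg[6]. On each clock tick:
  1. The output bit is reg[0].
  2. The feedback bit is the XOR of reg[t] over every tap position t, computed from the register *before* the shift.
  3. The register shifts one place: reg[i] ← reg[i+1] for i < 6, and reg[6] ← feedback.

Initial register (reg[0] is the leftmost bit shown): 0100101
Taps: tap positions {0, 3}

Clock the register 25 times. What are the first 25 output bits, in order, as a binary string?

k : reg_k → out_k, fb_k
0: 0100101 → 0, fb=0
1: 1001010 → 1, fb=0
2: 0010100 → 0, fb=0
3: 0101000 → 0, fb=1
4: 1010001 → 1, fb=1
5: 0100011 → 0, fb=0
6: 1000110 → 1, fb=1
7: 0001101 → 0, fb=1
8: 0011011 → 0, fb=1
9: 0110111 → 0, fb=0
10: 1101110 → 1, fb=0
11: 1011100 → 1, fb=0
12: 0111000 → 0, fb=1
13: 1110001 → 1, fb=1
14: 1100011 → 1, fb=1
15: 1000111 → 1, fb=1
16: 0001111 → 0, fb=1
17: 0011111 → 0, fb=1
18: 0111111 → 0, fb=1
19: 1111111 → 1, fb=0
20: 1111110 → 1, fb=0
21: 1111100 → 1, fb=0
22: 1111000 → 1, fb=0
23: 1110000 → 1, fb=1
24: 1100001 → 1, fb=1

0100101000110111000111111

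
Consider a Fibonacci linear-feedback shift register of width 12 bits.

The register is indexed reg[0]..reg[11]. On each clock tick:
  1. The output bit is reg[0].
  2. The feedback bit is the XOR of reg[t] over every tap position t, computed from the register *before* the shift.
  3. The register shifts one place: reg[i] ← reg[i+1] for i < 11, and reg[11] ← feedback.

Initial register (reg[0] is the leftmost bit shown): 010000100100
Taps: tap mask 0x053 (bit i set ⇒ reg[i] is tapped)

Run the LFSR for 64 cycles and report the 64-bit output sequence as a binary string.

0100001001000111001101110111111100011011011001000010111001010000

step | reg (before) | out | fb
   0 | 010000100100 | 0 | 0
   1 | 100001001000 | 1 | 1
   2 | 000010010001 | 0 | 1
   3 | 000100100011 | 0 | 1
   4 | 001001000111 | 0 | 0
   5 | 010010001110 | 0 | 0
   6 | 100100011100 | 1 | 1
   7 | 001000111001 | 0 | 1
   8 | 010001110011 | 0 | 0
   9 | 100011100110 | 1 | 1
  10 | 000111001101 | 0 | 1
  11 | 001110011011 | 0 | 1
  12 | 011100110111 | 0 | 0
  13 | 111001101110 | 1 | 1
  14 | 110011011101 | 1 | 1
  15 | 100110111011 | 1 | 1
  16 | 001101110111 | 0 | 1
  17 | 011011101111 | 0 | 1
  18 | 110111011111 | 1 | 1
  19 | 101110111111 | 1 | 1
  20 | 011101111111 | 0 | 0
  21 | 111011111110 | 1 | 0
  22 | 110111111100 | 1 | 0
  23 | 101111111000 | 1 | 1
  24 | 011111110001 | 0 | 1
  25 | 111111100011 | 1 | 0
  26 | 111111000110 | 1 | 1
  27 | 111110001101 | 1 | 1
  28 | 111100011011 | 1 | 0
  29 | 111000110110 | 1 | 1
  30 | 110001101101 | 1 | 1
  31 | 100011011011 | 1 | 0
  32 | 000110110110 | 0 | 0
  33 | 001101101100 | 0 | 1
  34 | 011011011001 | 0 | 0
  35 | 110110110010 | 1 | 0
  36 | 101101100100 | 1 | 0
  37 | 011011001000 | 0 | 0
  38 | 110110010000 | 1 | 1
  39 | 101100100001 | 1 | 0
  40 | 011001000010 | 0 | 1
  41 | 110010000101 | 1 | 1
  42 | 100100001011 | 1 | 1
  43 | 001000010111 | 0 | 0
  44 | 010000101110 | 0 | 0
  45 | 100001011100 | 1 | 1
  46 | 000010111001 | 0 | 0
  47 | 000101110010 | 0 | 1
  48 | 001011100101 | 0 | 0
  49 | 010111001010 | 0 | 0
  50 | 101110010100 | 1 | 0
  51 | 011100101000 | 0 | 0
  52 | 111001010000 | 1 | 0
  53 | 110010100000 | 1 | 0
  54 | 100101000000 | 1 | 1
  55 | 001010000001 | 0 | 1
  56 | 010100000011 | 0 | 1
  57 | 101000000111 | 1 | 1
  58 | 010000001111 | 0 | 1
  59 | 100000011111 | 1 | 1
  60 | 000000111111 | 0 | 1
  61 | 000001111111 | 0 | 1
  62 | 000011111111 | 0 | 0
  63 | 000111111110 | 0 | 0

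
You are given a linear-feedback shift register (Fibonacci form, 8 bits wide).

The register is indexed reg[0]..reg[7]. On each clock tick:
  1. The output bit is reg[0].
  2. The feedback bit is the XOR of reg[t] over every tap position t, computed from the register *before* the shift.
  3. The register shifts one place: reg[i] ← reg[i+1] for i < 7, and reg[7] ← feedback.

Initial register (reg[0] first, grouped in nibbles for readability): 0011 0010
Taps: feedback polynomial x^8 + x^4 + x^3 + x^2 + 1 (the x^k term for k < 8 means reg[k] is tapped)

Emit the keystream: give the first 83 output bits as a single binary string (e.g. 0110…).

00110010010011011100100000101011011010110010110000111110110111101011101000100001101

step | reg (before) | out | fb
   0 | 00110010 | 0 | 0
   1 | 01100100 | 0 | 1
   2 | 11001001 | 1 | 0
   3 | 10010010 | 1 | 0
   4 | 00100100 | 0 | 1
   5 | 01001001 | 0 | 1
   6 | 10010011 | 1 | 0
   7 | 00100110 | 0 | 1
   8 | 01001101 | 0 | 1
   9 | 10011011 | 1 | 1
  10 | 00110111 | 0 | 0
  11 | 01101110 | 0 | 0
  12 | 11011100 | 1 | 1
  13 | 10111001 | 1 | 0
  14 | 01110010 | 0 | 0
  15 | 11100100 | 1 | 0
  16 | 11001000 | 1 | 0
  17 | 10010000 | 1 | 0
  18 | 00100000 | 0 | 1
  19 | 01000001 | 0 | 0
  20 | 10000010 | 1 | 1
  21 | 00000101 | 0 | 0
  22 | 00001010 | 0 | 1
  23 | 00010101 | 0 | 1
  24 | 00101011 | 0 | 0
  25 | 01010110 | 0 | 1
  26 | 10101101 | 1 | 1
  27 | 01011011 | 0 | 0
  28 | 10110110 | 1 | 1
  29 | 01101101 | 0 | 0
  30 | 11011010 | 1 | 1
  31 | 10110101 | 1 | 1
  32 | 01101011 | 0 | 0
  33 | 11010110 | 1 | 0
  34 | 10101100 | 1 | 1
  35 | 01011001 | 0 | 0
  36 | 10110010 | 1 | 1
  37 | 01100101 | 0 | 1
  38 | 11001011 | 1 | 0
  39 | 10010110 | 1 | 0
  40 | 00101100 | 0 | 0
  41 | 01011000 | 0 | 0
  42 | 10110000 | 1 | 1
  43 | 01100001 | 0 | 1
  44 | 11000011 | 1 | 1
  45 | 10000111 | 1 | 1
  46 | 00001111 | 0 | 1
  47 | 00011111 | 0 | 0
  48 | 00111110 | 0 | 1
  49 | 01111101 | 0 | 1
  50 | 11111011 | 1 | 0
  51 | 11110110 | 1 | 1
  52 | 11101101 | 1 | 1
  53 | 11011011 | 1 | 1
  54 | 10110111 | 1 | 1
  55 | 01101111 | 0 | 0
  56 | 11011110 | 1 | 1
  57 | 10111101 | 1 | 0
  58 | 01111010 | 0 | 1
  59 | 11110101 | 1 | 1
  60 | 11101011 | 1 | 1
  61 | 11010111 | 1 | 0
  62 | 10101110 | 1 | 1
  63 | 01011101 | 0 | 0
  64 | 10111010 | 1 | 0
  65 | 01110100 | 0 | 0
  66 | 11101000 | 1 | 1
  67 | 11010001 | 1 | 0
  68 | 10100010 | 1 | 0
  69 | 01000100 | 0 | 0
  70 | 10001000 | 1 | 0
  71 | 00010000 | 0 | 1
  72 | 00100001 | 0 | 1
  73 | 01000011 | 0 | 0
  74 | 10000110 | 1 | 1
  75 | 00001101 | 0 | 1
  76 | 00011011 | 0 | 0
  77 | 00110110 | 0 | 0
  78 | 01101100 | 0 | 0
  79 | 11011000 | 1 | 1
  80 | 10110001 | 1 | 1
  81 | 01100011 | 0 | 1
  82 | 11000111 | 1 | 1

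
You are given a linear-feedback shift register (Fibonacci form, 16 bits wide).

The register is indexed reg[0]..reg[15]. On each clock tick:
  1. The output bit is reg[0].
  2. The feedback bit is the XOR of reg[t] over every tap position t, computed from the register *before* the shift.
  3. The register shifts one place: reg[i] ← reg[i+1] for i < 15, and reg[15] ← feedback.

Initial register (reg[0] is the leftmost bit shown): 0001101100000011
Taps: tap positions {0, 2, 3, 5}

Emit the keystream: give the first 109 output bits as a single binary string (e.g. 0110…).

0001101100000011110011110110101101100100111100010100111010010111110100101000110001011101010101000110100000101

step | reg (before) | out | fb
   0 | 0001101100000011 | 0 | 1
   1 | 0011011000000111 | 0 | 1
   2 | 0110110000001111 | 0 | 0
   3 | 1101100000011110 | 1 | 0
   4 | 1011000000111100 | 1 | 1
   5 | 0110000001111001 | 0 | 1
   6 | 1100000011110011 | 1 | 1
   7 | 1000000111100111 | 1 | 1
   8 | 0000001111001111 | 0 | 0
   9 | 0000011110011110 | 0 | 1
  10 | 0000111100111101 | 0 | 1
  11 | 0001111001111011 | 0 | 0
  12 | 0011110011110110 | 0 | 1
  13 | 0111100111101101 | 0 | 0
  14 | 1111001111011010 | 1 | 1
  15 | 1110011110110101 | 1 | 1
  16 | 1100111101101011 | 1 | 0
  17 | 1001111011010110 | 1 | 1
  18 | 0011110110101101 | 0 | 1
  19 | 0111101101011011 | 0 | 0
  20 | 1111011010110110 | 1 | 0
  21 | 1110110101101100 | 1 | 1
  22 | 1101101011011001 | 1 | 0
  23 | 1011010110110010 | 1 | 0
  24 | 0110101101100100 | 0 | 1
  25 | 1101011011001001 | 1 | 1
  26 | 1010110110010011 | 1 | 1
  27 | 0101101100100111 | 0 | 1
  28 | 1011011001001111 | 1 | 0
  29 | 0110110010011110 | 0 | 0
  30 | 1101100100111100 | 1 | 0
  31 | 1011001001111000 | 1 | 1
  32 | 0110010011110001 | 0 | 0
  33 | 1100100111100010 | 1 | 1
  34 | 1001001111000101 | 1 | 0
  35 | 0010011110001010 | 0 | 0
  36 | 0100111100010100 | 0 | 1
  37 | 1001111000101001 | 1 | 1
  38 | 0011110001010011 | 0 | 1
  39 | 0111100010100111 | 0 | 0
  40 | 1111000101001110 | 1 | 1
  41 | 1110001010011101 | 1 | 0
  42 | 1100010100111010 | 1 | 0
  43 | 1000101001110100 | 1 | 1
  44 | 0001010011101001 | 0 | 0
  45 | 0010100111010010 | 0 | 1
  46 | 0101001110100101 | 0 | 1
  47 | 1010011101001011 | 1 | 1
  48 | 0100111010010111 | 0 | 1
  49 | 1001110100101111 | 1 | 1
  50 | 0011101001011111 | 0 | 0
  51 | 0111010010111110 | 0 | 1
  52 | 1110100101111101 | 1 | 0
  53 | 1101001011111010 | 1 | 0
  54 | 1010010111110100 | 1 | 1
  55 | 0100101111101001 | 0 | 0
  56 | 1001011111010010 | 1 | 1
  57 | 0010111110100101 | 0 | 0
  58 | 0101111101001010 | 0 | 0
  59 | 1011111010010100 | 1 | 0
  60 | 0111110100101000 | 0 | 1
  61 | 1111101001010001 | 1 | 1
  62 | 1111010010100011 | 1 | 0
  63 | 1110100101000110 | 1 | 0
  64 | 1101001010001100 | 1 | 0
  65 | 1010010100011000 | 1 | 1
  66 | 0100101000110001 | 0 | 0
  67 | 1001010001100010 | 1 | 1
  68 | 0010100011000101 | 0 | 1
  69 | 0101000110001011 | 0 | 1
  70 | 1010001100010111 | 1 | 0
  71 | 0100011000101110 | 0 | 1
  72 | 1000110001011101 | 1 | 0
  73 | 0001100010111010 | 0 | 1
  74 | 0011000101110101 | 0 | 0
  75 | 0110001011101010 | 0 | 1
  76 | 1100010111010101 | 1 | 0
  77 | 1000101110101010 | 1 | 1
  78 | 0001011101010101 | 0 | 0
  79 | 0010111010101010 | 0 | 0
  80 | 0101110101010100 | 0 | 0
  81 | 1011101010101000 | 1 | 1
  82 | 0111010101010001 | 0 | 1
  83 | 1110101010100011 | 1 | 0
  84 | 1101010101000110 | 1 | 1
  85 | 1010101010001101 | 1 | 0
  86 | 0101010100011010 | 0 | 0
  87 | 1010101000110100 | 1 | 0
  88 | 0101010001101000 | 0 | 0
  89 | 1010100011010000 | 1 | 0
  90 | 0101000110100000 | 0 | 1
  91 | 1010001101000001 | 1 | 0
  92 | 0100011010000010 | 0 | 1
  93 | 1000110100000101 | 1 | 0
  94 | 0001101000001010 | 0 | 1
  95 | 0011010000010101 | 0 | 1
  96 | 0110100000101011 | 0 | 1
  97 | 1101000001010111 | 1 | 0
  98 | 1010000010101110 | 1 | 0
  99 | 0100000101011100 | 0 | 0
 100 | 1000001010111000 | 1 | 1
 101 | 0000010101110001 | 0 | 1
 102 | 0000101011100011 | 0 | 0
 103 | 0001010111000110 | 0 | 0
 104 | 0010101110001100 | 0 | 1
 105 | 0101011100011001 | 0 | 0
 106 | 1010111000110010 | 1 | 1
 107 | 0101110001100101 | 0 | 0
 108 | 1011100011001010 | 1 | 1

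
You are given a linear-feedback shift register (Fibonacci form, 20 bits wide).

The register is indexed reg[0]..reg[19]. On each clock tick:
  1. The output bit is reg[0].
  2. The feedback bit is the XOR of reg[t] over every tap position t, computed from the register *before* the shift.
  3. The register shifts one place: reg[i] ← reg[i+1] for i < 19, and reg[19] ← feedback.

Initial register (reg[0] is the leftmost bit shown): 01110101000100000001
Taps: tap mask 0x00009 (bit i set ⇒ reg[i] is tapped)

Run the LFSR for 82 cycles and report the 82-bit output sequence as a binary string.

tick  register→output (feedback)
  0  01110101000100000001→0 (1)
  1  11101010001000000011→1 (1)
  2  11010100010000000111→1 (0)
  3  10101000100000001110→1 (1)
  4  01010001000000011101→0 (1)
  5  10100010000000111011→1 (1)
  6  01000100000001110111→0 (0)
  7  10001000000011101110→1 (1)
  8  00010000000111011101→0 (1)
  9  00100000001110111011→0 (0)
 10  01000000011101110110→0 (0)
 11  10000000111011101100→1 (1)
 12  00000001110111011001→0 (0)
 13  00000011101110110010→0 (0)
 14  00000111011101100100→0 (0)
 15  00001110111011001000→0 (0)
 16  00011101110110010000→0 (1)
 17  00111011101100100001→0 (1)
 18  01110111011001000011→0 (1)
 19  11101110110010000111→1 (1)
 20  11011101100100001111→1 (0)
 21  10111011001000011110→1 (0)
 22  01110110010000111100→0 (1)
 23  11101100100001111001→1 (1)
 24  11011001000011110011→1 (0)
 25  10110010000111100110→1 (0)
 26  01100100001111001100→0 (0)
 27  11001000011110011000→1 (1)
 28  10010000111100110001→1 (0)
 29  00100001111001100010→0 (0)
 30  01000011110011000100→0 (0)
 31  10000111100110001000→1 (1)
 32  00001111001100010001→0 (0)
 33  00011110011000100010→0 (1)
 34  00111100110001000101→0 (1)
 35  01111001100010001011→0 (1)
 36  11110011000100010111→1 (0)
 37  11100110001000101110→1 (1)
 38  11001100010001011101→1 (1)
 39  10011000100010111011→1 (0)
 40  00110001000101110110→0 (1)
 41  01100010001011101101→0 (0)
 42  11000100010111011010→1 (1)
 43  10001000101110110101→1 (1)
 44  00010001011101101011→0 (1)
 45  00100010111011010111→0 (0)
 46  01000101110110101110→0 (0)
 47  10001011101101011100→1 (1)
 48  00010111011010111001→0 (1)
 49  00101110110101110011→0 (0)
 50  01011101101011100110→0 (1)
 51  10111011010111001101→1 (0)
 52  01110110101110011010→0 (1)
 53  11101101011100110101→1 (1)
 54  11011010111001101011→1 (0)
 55  10110101110011010110→1 (0)
 56  01101011100110101100→0 (0)
 57  11010111001101011000→1 (0)
 58  10101110011010110000→1 (1)
 59  01011100110101100001→0 (1)
 60  10111001101011000011→1 (0)
 61  01110011010110000110→0 (1)
 62  11100110101100001101→1 (1)
 63  11001101011000011011→1 (1)
 64  10011010110000110111→1 (0)
 65  00110101100001101110→0 (1)
 66  01101011000011011101→0 (0)
 67  11010110000110111010→1 (0)
 68  10101100001101110100→1 (1)
 69  01011000011011101001→0 (1)
 70  10110000110111010011→1 (0)
 71  01100001101110100110→0 (0)
 72  11000011011101001100→1 (1)
 73  10000110111010011001→1 (1)
 74  00001101110100110011→0 (0)
 75  00011011101001100110→0 (1)
 76  00110111010011001101→0 (1)
 77  01101110100110011011→0 (0)
 78  11011101001100110110→1 (0)
 79  10111010011001101100→1 (0)
 80  01110100110011011000→0 (1)
 81  11101001100110110001→1 (1)

0111010100010000000111011101100100001111001100010001011101101011100110101100001101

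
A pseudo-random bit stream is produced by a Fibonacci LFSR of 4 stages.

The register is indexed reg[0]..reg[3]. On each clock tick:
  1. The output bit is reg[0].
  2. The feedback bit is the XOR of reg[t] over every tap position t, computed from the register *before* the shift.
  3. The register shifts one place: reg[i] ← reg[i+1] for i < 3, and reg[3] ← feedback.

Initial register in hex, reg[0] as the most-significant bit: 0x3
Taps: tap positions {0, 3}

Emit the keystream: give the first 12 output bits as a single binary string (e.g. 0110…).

k : reg_k → out_k, fb_k
0: 0011 → 0, fb=1
1: 0111 → 0, fb=1
2: 1111 → 1, fb=0
3: 1110 → 1, fb=1
4: 1101 → 1, fb=0
5: 1010 → 1, fb=1
6: 0101 → 0, fb=1
7: 1011 → 1, fb=0
8: 0110 → 0, fb=0
9: 1100 → 1, fb=1
10: 1001 → 1, fb=0
11: 0010 → 0, fb=0

001111010110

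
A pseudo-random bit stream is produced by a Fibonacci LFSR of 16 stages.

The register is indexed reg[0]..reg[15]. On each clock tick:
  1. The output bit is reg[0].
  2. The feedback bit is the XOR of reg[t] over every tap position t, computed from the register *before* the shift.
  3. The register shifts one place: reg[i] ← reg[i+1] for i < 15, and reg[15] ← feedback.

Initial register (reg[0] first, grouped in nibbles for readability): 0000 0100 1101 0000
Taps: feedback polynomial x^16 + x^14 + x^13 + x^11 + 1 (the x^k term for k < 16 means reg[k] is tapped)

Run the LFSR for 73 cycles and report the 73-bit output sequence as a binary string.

tick  register→output (feedback)
  0  0000010011010000→0 (1)
  1  0000100110100001→0 (0)
  2  0001001101000010→0 (1)
  3  0010011010000101→0 (1)
  4  0100110100001011→0 (1)
  5  1001101000010111→1 (0)
  6  0011010000101110→0 (0)
  7  0110100001011100→0 (0)
  8  1101000010111000→1 (0)
  9  1010000101110000→1 (0)
 10  0100001011100000→0 (0)
 11  1000010111000000→1 (1)
 12  0000101110000001→0 (0)
 13  0001011100000010→0 (1)
 14  0010111000000101→0 (1)
 15  0101110000001011→0 (1)
 16  1011100000010111→1 (0)
 17  0111000000101110→0 (0)
 18  1110000001011100→1 (1)
 19  1100000010111001→1 (0)
 20  1000000101110010→1 (1)
 21  0000001011100101→0 (1)
 22  0000010111001011→0 (1)
 23  0000101110010111→0 (1)
 24  0001011100101111→0 (0)
 25  0010111001011110→0 (1)
 26  0101110010111101→0 (0)
 27  1011100101111010→1 (1)
 28  0111001011110101→0 (0)
 29  1110010111101010→1 (0)
 30  1100101111010100→1 (1)
 31  1001011110101001→1 (1)
 32  0010111101010011→0 (0)
 33  0101111010100110→0 (0)
 34  1011110101001100→1 (0)
 35  0111101010011000→0 (1)
 36  1111010100110001→1 (0)
 37  1110101001100010→1 (0)
 38  1101010011000100→1 (0)
 39  1010100110001000→1 (1)
 40  0101001100010001→0 (1)
 41  1010011000100011→1 (0)
 42  0100110001000110→0 (0)
 43  1001100010001100→1 (0)
 44  0011000100011000→0 (1)
 45  0110001000110001→0 (1)
 46  1100010001100011→1 (0)
 47  1000100011000110→1 (1)
 48  0001000110001101→0 (1)
 49  0010001100011011→0 (0)
 50  0100011000110110→0 (1)
 51  1000110001101101→1 (0)
 52  0001100011011010→0 (0)
 53  0011000110110100→0 (0)
 54  0110001101101000→0 (0)
 55  1100011011010000→1 (0)
 56  1000110110100000→1 (1)
 57  0001101101000001→0 (0)
 58  0011011010000010→0 (1)
 59  0110110100000101→0 (1)
 60  1101101000001011→1 (0)
 61  1011010000010110→1 (0)
 62  0110100000101100→0 (1)
 63  1101000001011001→1 (0)
 64  1010000010110010→1 (1)
 65  0100000101100101→0 (1)
 66  1000001011001011→1 (0)
 67  0000010110010110→0 (1)
 68  0000101100101101→0 (1)
 69  0001011001011011→0 (0)
 70  0010110010110110→0 (1)
 71  0101100101101101→0 (1)
 72  1011001011011011→1 (1)

0000010011010000101110000001011100101111010100110001000110001101101000001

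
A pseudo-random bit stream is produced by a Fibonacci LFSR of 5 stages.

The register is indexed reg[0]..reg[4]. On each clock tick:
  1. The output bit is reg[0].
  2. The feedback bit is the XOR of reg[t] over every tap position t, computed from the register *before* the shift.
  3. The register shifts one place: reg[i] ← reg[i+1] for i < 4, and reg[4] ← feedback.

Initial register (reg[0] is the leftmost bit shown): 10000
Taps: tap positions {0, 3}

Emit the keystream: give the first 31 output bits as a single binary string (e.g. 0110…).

1000010101110110001111100110100

tick  register→output (feedback)
  0  10000→1 (1)
  1  00001→0 (0)
  2  00010→0 (1)
  3  00101→0 (0)
  4  01010→0 (1)
  5  10101→1 (1)
  6  01011→0 (1)
  7  10111→1 (0)
  8  01110→0 (1)
  9  11101→1 (1)
 10  11011→1 (0)
 11  10110→1 (0)
 12  01100→0 (0)
 13  11000→1 (1)
 14  10001→1 (1)
 15  00011→0 (1)
 16  00111→0 (1)
 17  01111→0 (1)
 18  11111→1 (0)
 19  11110→1 (0)
 20  11100→1 (1)
 21  11001→1 (1)
 22  10011→1 (0)
 23  00110→0 (1)
 24  01101→0 (0)
 25  11010→1 (0)
 26  10100→1 (1)
 27  01001→0 (0)
 28  10010→1 (0)
 29  00100→0 (0)
 30  01000→0 (0)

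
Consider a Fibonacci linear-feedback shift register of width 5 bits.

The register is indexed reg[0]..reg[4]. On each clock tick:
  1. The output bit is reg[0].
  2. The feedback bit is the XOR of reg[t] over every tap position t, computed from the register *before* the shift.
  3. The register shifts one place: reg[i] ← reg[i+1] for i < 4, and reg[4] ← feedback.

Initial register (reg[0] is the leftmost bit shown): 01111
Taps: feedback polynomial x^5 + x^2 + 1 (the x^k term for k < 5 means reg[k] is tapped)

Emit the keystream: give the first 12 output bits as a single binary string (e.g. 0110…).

011111000110

step | reg (before) | out | fb
   0 | 01111 | 0 | 1
   1 | 11111 | 1 | 0
   2 | 11110 | 1 | 0
   3 | 11100 | 1 | 0
   4 | 11000 | 1 | 1
   5 | 10001 | 1 | 1
   6 | 00011 | 0 | 0
   7 | 00110 | 0 | 1
   8 | 01101 | 0 | 1
   9 | 11011 | 1 | 1
  10 | 10111 | 1 | 0
  11 | 01110 | 0 | 1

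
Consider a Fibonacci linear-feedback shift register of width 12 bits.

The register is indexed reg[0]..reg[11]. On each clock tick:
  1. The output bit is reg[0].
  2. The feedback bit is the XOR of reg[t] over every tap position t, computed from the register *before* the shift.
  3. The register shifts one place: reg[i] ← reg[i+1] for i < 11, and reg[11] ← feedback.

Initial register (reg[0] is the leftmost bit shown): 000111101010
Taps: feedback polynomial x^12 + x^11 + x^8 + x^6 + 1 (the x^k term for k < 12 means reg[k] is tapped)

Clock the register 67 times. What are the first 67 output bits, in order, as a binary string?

0001111010100001101001001000000001110100111011000010100010110010010

k : reg_k → out_k, fb_k
0: 000111101010 → 0, fb=0
1: 001111010100 → 0, fb=0
2: 011110101000 → 0, fb=0
3: 111101010000 → 1, fb=1
4: 111010100001 → 1, fb=1
5: 110101000011 → 1, fb=0
6: 101010000110 → 1, fb=1
7: 010100001101 → 0, fb=0
8: 101000011010 → 1, fb=0
9: 010000110100 → 0, fb=1
10: 100001101001 → 1, fb=0
11: 000011010010 → 0, fb=0
12: 000110100100 → 0, fb=1
13: 001101001001 → 0, fb=0
14: 011010010010 → 0, fb=0
15: 110100100100 → 1, fb=0
16: 101001001000 → 1, fb=0
17: 010010010000 → 0, fb=0
18: 100100100000 → 1, fb=0
19: 001001000000 → 0, fb=0
20: 010010000000 → 0, fb=0
21: 100100000000 → 1, fb=1
22: 001000000001 → 0, fb=1
23: 010000000011 → 0, fb=1
24: 100000000111 → 1, fb=0
25: 000000001110 → 0, fb=1
26: 000000011101 → 0, fb=0
27: 000000111010 → 0, fb=0
28: 000001110100 → 0, fb=1
29: 000011101001 → 0, fb=1
30: 000111010011 → 0, fb=1
31: 001110100111 → 0, fb=0
32: 011101001110 → 0, fb=1
33: 111010011101 → 1, fb=1
34: 110100111011 → 1, fb=0
35: 101001110110 → 1, fb=0
36: 010011101100 → 0, fb=0
37: 100111011000 → 1, fb=0
38: 001110110000 → 0, fb=1
39: 011101100001 → 0, fb=0
40: 111011000010 → 1, fb=1
41: 110110000101 → 1, fb=0
42: 101100001010 → 1, fb=0
43: 011000010100 → 0, fb=0
44: 110000101000 → 1, fb=1
45: 100001010001 → 1, fb=0
46: 000010100010 → 0, fb=1
47: 000101000101 → 0, fb=1
48: 001010001011 → 0, fb=0
49: 010100010110 → 0, fb=0
50: 101000101100 → 1, fb=1
51: 010001011001 → 0, fb=0
52: 100010110010 → 1, fb=0
53: 000101100100 → 0, fb=1
54: 001011001001 → 0, fb=0
55: 010110010010 → 0, fb=0
56: 101100100100 → 1, fb=0
57: 011001001000 → 0, fb=1
58: 110010010001 → 1, fb=0
59: 100100100010 → 1, fb=0
60: 001001000100 → 0, fb=0
61: 010010001000 → 0, fb=1
62: 100100010001 → 1, fb=0
63: 001000100010 → 0, fb=1
64: 010001000101 → 0, fb=1
65: 100010001011 → 1, fb=1
66: 000100010111 → 0, fb=1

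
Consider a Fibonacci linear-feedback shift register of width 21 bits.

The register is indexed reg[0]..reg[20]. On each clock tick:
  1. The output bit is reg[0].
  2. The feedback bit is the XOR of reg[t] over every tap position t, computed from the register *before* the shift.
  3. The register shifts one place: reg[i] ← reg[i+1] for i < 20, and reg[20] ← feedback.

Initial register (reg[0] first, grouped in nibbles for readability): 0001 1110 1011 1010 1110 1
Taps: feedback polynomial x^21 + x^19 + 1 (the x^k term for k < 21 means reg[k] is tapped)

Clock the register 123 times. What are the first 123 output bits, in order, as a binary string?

tick  register→output (feedback)
  0  000111101011101011101→0 (0)
  1  001111010111010111010→0 (1)
  2  011110101110101110101→0 (0)
  3  111101011101011101010→1 (0)
  4  111010111010111010100→1 (1)
  5  110101110101110101001→1 (1)
  6  101011101011101010011→1 (0)
  7  010111010111010100110→0 (1)
  8  101110101110101001101→1 (1)
  9  011101011101010011011→0 (1)
 10  111010111010100110111→1 (0)
 11  110101110101001101110→1 (0)
 12  101011101010011011100→1 (1)
 13  010111010100110111001→0 (0)
 14  101110101001101110010→1 (0)
 15  011101010011011100100→0 (0)
 16  111010100110111001000→1 (1)
 17  110101001101110010001→1 (1)
 18  101010011011100100011→1 (0)
 19  010100110111001000110→0 (1)
 20  101001101110010001101→1 (1)
 21  010011011100100011011→0 (1)
 22  100110111001000110111→1 (0)
 23  001101110010001101110→0 (1)
 24  011011100100011011101→0 (0)
 25  110111001000110111010→1 (0)
 26  101110010001101110100→1 (1)
 27  011100100011011101001→0 (0)
 28  111001000110111010010→1 (0)
 29  110010001101110100100→1 (1)
 30  100100011011101001001→1 (1)
 31  001000110111010010011→0 (1)
 32  010001101110100100111→0 (1)
 33  100011011101001001111→1 (0)
 34  000110111010010011110→0 (1)
 35  001101110100100111101→0 (0)
 36  011011101001001111010→0 (1)
 37  110111010010011110101→1 (1)
 38  101110100100111101011→1 (0)
 39  011101001001111010110→0 (1)
 40  111010010011110101101→1 (1)
 41  110100100111101011011→1 (0)
 42  101001001111010110110→1 (0)
 43  010010011110101101100→0 (0)
 44  100100111101011011000→1 (1)
 45  001001111010110110001→0 (0)
 46  010011110101101100010→0 (1)
 47  100111101011011000101→1 (1)
 48  001111010110110001011→0 (1)
 49  011110101101100010111→0 (1)
 50  111101011011000101111→1 (0)
 51  111010110110001011110→1 (0)
 52  110101101100010111100→1 (1)
 53  101011011000101111001→1 (1)
 54  010110110001011110011→0 (1)
 55  101101100010111100111→1 (0)
 56  011011000101111001110→0 (1)
 57  110110001011110011101→1 (1)
 58  101100010111100111011→1 (0)
 59  011000101111001110110→0 (1)
 60  110001011110011101101→1 (1)
 61  100010111100111011011→1 (0)
 62  000101111001110110110→0 (1)
 63  001011110011101101101→0 (0)
 64  010111100111011011010→0 (1)
 65  101111001110110110101→1 (1)
 66  011110011101101101011→0 (1)
 67  111100111011011010111→1 (0)
 68  111001110110110101110→1 (0)
 69  110011101101101011100→1 (1)
 70  100111011011010111001→1 (1)
 71  001110110110101110011→0 (1)
 72  011101101101011100111→0 (1)
 73  111011011010111001111→1 (0)
 74  110110110101110011110→1 (0)
 75  101101101011100111100→1 (1)
 76  011011010111001111001→0 (0)
 77  110110101110011110010→1 (0)
 78  101101011100111100100→1 (1)
 79  011010111001111001001→0 (0)
 80  110101110011110010010→1 (0)
 81  101011100111100100100→1 (1)
 82  010111001111001001001→0 (0)
 83  101110011110010010010→1 (0)
 84  011100111100100100100→0 (0)
 85  111001111001001001000→1 (1)
 86  110011110010010010001→1 (1)
 87  100111100100100100011→1 (0)
 88  001111001001001000110→0 (1)
 89  011110010010010001101→0 (0)
 90  111100100100100011010→1 (0)
 91  111001001001000110100→1 (1)
 92  110010010010001101001→1 (1)
 93  100100100100011010011→1 (0)
 94  001001001000110100110→0 (1)
 95  010010010001101001101→0 (0)
 96  100100100011010011010→1 (0)
 97  001001000110100110100→0 (0)
 98  010010001101001101000→0 (0)
 99  100100011010011010000→1 (1)
100  001000110100110100001→0 (0)
101  010001101001101000010→0 (1)
102  100011010011010000101→1 (1)
103  000110100110100001011→0 (1)
104  001101001101000010111→0 (1)
105  011010011010000101111→0 (1)
106  110100110100001011111→1 (0)
107  101001101000010111110→1 (0)
108  010011010000101111100→0 (0)
109  100110100001011111000→1 (1)
110  001101000010111110001→0 (0)
111  011010000101111100010→0 (1)
112  110100001011111000101→1 (1)
113  101000010111110001011→1 (0)
114  010000101111100010110→0 (1)
115  100001011111000101101→1 (1)
116  000010111110001011011→0 (1)
117  000101111100010110111→0 (1)
118  001011111000101101111→0 (1)
119  010111110001011011111→0 (1)
120  101111100010110111111→1 (0)
121  011111000101101111110→0 (1)
122  111110001011011111101→1 (1)

000111101011101011101010011011100100011011101001001111010110110001011110011101101101011100111100100100100011010011010000101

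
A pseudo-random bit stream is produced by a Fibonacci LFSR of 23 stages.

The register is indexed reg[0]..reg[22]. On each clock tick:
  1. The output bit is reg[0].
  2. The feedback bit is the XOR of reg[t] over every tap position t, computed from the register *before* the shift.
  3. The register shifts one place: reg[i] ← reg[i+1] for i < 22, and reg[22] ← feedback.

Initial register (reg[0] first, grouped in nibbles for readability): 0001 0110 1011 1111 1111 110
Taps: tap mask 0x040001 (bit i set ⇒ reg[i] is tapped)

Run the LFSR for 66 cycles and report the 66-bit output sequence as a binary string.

k : reg_k → out_k, fb_k
0: 00010110101111111111110 → 0, fb=1
1: 00101101011111111111101 → 0, fb=1
2: 01011010111111111111011 → 0, fb=1
3: 10110101111111111110111 → 1, fb=0
4: 01101011111111111101110 → 0, fb=0
5: 11010111111111111011100 → 1, fb=0
6: 10101111111111110111000 → 1, fb=0
7: 01011111111111101110000 → 0, fb=1
8: 10111111111111011100001 → 1, fb=1
9: 01111111111110111000011 → 0, fb=0
10: 11111111111101110000110 → 1, fb=1
11: 11111111111011100001101 → 1, fb=1
12: 11111111110111000011011 → 1, fb=0
13: 11111111101110000110110 → 1, fb=0
14: 11111111011100001101100 → 1, fb=1
15: 11111110111000011011001 → 1, fb=0
16: 11111101110000110110010 → 1, fb=0
17: 11111011100001101100100 → 1, fb=1
18: 11110111000011011001001 → 1, fb=1
19: 11101110000110110010011 → 1, fb=0
20: 11011100001101100100110 → 1, fb=1
21: 10111000011011001001101 → 1, fb=1
22: 01110000110110010011011 → 0, fb=1
23: 11100001101100100110111 → 1, fb=0
24: 11000011011001001101110 → 1, fb=1
25: 10000110110010011011101 → 1, fb=0
26: 00001101100100110111010 → 0, fb=1
27: 00011011001001101110101 → 0, fb=1
28: 00110110010011011101011 → 0, fb=0
29: 01101100100110111010110 → 0, fb=1
30: 11011001001101110101101 → 1, fb=1
31: 10110010011011101011011 → 1, fb=0
32: 01100100110111010110110 → 0, fb=1
33: 11001001101110101101101 → 1, fb=1
34: 10010011011101011011011 → 1, fb=0
35: 00100110111010110110110 → 0, fb=1
36: 01001101110101101101101 → 0, fb=0
37: 10011011101011011011010 → 1, fb=0
38: 00110111010110110110100 → 0, fb=1
39: 01101110101101101101001 → 0, fb=0
40: 11011101011011011010010 → 1, fb=0
41: 10111010110110110100100 → 1, fb=1
42: 01110101101101101001001 → 0, fb=0
43: 11101011011011010010010 → 1, fb=0
44: 11010110110110100100100 → 1, fb=1
45: 10101101101101001001001 → 1, fb=1
46: 01011011011010010010011 → 0, fb=1
47: 10110110110100100100111 → 1, fb=1
48: 01101101101001001001111 → 0, fb=0
49: 11011011010010010011110 → 1, fb=0
50: 10110110100100100111100 → 1, fb=0
51: 01101101001001001111000 → 0, fb=1
52: 11011010010010011110001 → 1, fb=0
53: 10110100100100111100010 → 1, fb=1
54: 01101001001001111000101 → 0, fb=0
55: 11010010010011110001010 → 1, fb=1
56: 10100100100111100010101 → 1, fb=0
57: 01001001001111000101010 → 0, fb=0
58: 10010010011110001010100 → 1, fb=0
59: 00100100111100010101000 → 0, fb=0
60: 01001001111000101010000 → 0, fb=1
61: 10010011110001010100001 → 1, fb=1
62: 00100111100010101000011 → 0, fb=0
63: 01001111000101010000110 → 0, fb=0
64: 10011110001010100001100 → 1, fb=1
65: 00111100010101000011001 → 0, fb=1

000101101011111111111101110000110110010011011101011011011010010010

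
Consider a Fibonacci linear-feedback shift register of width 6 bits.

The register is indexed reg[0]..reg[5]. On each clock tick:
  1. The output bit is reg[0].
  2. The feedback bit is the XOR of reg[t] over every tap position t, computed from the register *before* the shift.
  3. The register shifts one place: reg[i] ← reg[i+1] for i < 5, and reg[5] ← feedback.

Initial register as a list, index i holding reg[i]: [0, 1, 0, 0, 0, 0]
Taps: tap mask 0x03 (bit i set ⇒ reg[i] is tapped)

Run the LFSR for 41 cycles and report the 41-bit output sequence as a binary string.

k : reg_k → out_k, fb_k
0: 010000 → 0, fb=1
1: 100001 → 1, fb=1
2: 000011 → 0, fb=0
3: 000110 → 0, fb=0
4: 001100 → 0, fb=0
5: 011000 → 0, fb=1
6: 110001 → 1, fb=0
7: 100010 → 1, fb=1
8: 000101 → 0, fb=0
9: 001010 → 0, fb=0
10: 010100 → 0, fb=1
11: 101001 → 1, fb=1
12: 010011 → 0, fb=1
13: 100111 → 1, fb=1
14: 001111 → 0, fb=0
15: 011110 → 0, fb=1
16: 111101 → 1, fb=0
17: 111010 → 1, fb=0
18: 110100 → 1, fb=0
19: 101000 → 1, fb=1
20: 010001 → 0, fb=1
21: 100011 → 1, fb=1
22: 000111 → 0, fb=0
23: 001110 → 0, fb=0
24: 011100 → 0, fb=1
25: 111001 → 1, fb=0
26: 110010 → 1, fb=0
27: 100100 → 1, fb=1
28: 001001 → 0, fb=0
29: 010010 → 0, fb=1
30: 100101 → 1, fb=1
31: 001011 → 0, fb=0
32: 010110 → 0, fb=1
33: 101101 → 1, fb=1
34: 011011 → 0, fb=1
35: 110111 → 1, fb=0
36: 101110 → 1, fb=1
37: 011101 → 0, fb=1
38: 111011 → 1, fb=0
39: 110110 → 1, fb=0
40: 101100 → 1, fb=1

01000011000101001111010001110010010110111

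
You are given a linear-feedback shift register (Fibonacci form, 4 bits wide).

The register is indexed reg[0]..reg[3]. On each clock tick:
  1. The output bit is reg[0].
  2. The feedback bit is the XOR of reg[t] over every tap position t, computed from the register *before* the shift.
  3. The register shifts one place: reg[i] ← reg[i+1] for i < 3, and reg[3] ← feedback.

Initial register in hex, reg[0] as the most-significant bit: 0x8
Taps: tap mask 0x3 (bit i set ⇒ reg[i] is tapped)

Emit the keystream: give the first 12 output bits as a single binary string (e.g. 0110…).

100010011010

step | reg (before) | out | fb
   0 | 1000 | 1 | 1
   1 | 0001 | 0 | 0
   2 | 0010 | 0 | 0
   3 | 0100 | 0 | 1
   4 | 1001 | 1 | 1
   5 | 0011 | 0 | 0
   6 | 0110 | 0 | 1
   7 | 1101 | 1 | 0
   8 | 1010 | 1 | 1
   9 | 0101 | 0 | 1
  10 | 1011 | 1 | 1
  11 | 0111 | 0 | 1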